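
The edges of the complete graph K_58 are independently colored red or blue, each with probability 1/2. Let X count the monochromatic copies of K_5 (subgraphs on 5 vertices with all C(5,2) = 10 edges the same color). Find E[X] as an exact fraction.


Let X = Σ_S X_S over the C(58, 5) = 4582116 subsets S of size 5, where X_S = 1 if the K_5 on S is monochromatic.
For a fixed S, the K_5 on S has C(5, 2) = 10 edges. P[all 10 edges red] = (1/2)^10, and likewise for blue, so P[monochromatic] = 2·(1/2)^10 = 2^{1 − 10} = 1/512.
By linearity of expectation: E[X] = C(58, 5) · 2^{1 − 10} = 4582116 · 1/512 = 1145529/128.
Numerically: E[X] ≈ 8949.445312.

E[X] = C(58,5)·2^(1−C(5,2)) = 1145529/128 ≈ 8949.445312.


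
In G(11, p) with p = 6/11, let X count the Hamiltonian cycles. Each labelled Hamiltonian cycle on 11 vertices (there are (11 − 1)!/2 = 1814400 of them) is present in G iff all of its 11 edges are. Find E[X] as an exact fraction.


K_11 has (11 − 1)!/2 = 1814400 labelled Hamiltonian cycles.
For each such Hamiltonian cycle H, let X_H = 1 if all 11 edges of H are present in G. Then P[X_H = 1] = p^{11} = (6/11)^{11} = 362797056/285311670611.
By linearity: E[X] = Σ_H E[X_H] = 1814400 · p^{11} = 1814400 · 362797056/285311670611 = 658258978406400/285311670611.
Numerically: E[X] ≈ 2307.2.

E[X] = 1814400 · (6/11)^{11} = 658258978406400/285311670611 ≈ 2307.2.


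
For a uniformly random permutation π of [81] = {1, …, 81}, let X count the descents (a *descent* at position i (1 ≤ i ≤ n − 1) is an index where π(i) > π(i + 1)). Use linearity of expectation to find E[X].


Write X = Σ X_I over i = 1, …, 80, with X_I the indicator of one descent.
There are 80 indicators.
For each fixed i, the pair (π(i), π(i+1)) is a uniformly random ordered pair of distinct values from {1, …, 81}; by symmetry P[π(i) > π(i+1)] = 1/2.
By linearity: E[X] = 80 · (1/2) = (81 − 1) · (1/2) = 40 ≈ 40.000.

E[X] = 40 = 40.000.


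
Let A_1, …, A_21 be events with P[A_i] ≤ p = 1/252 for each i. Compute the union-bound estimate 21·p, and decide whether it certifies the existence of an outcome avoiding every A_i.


Union bound: P[∪_{i=1}^{21} A_i] ≤ Σ_i P[A_i] ≤ 21·p = 21·(1/252) = 1/12.
Numerically: 1/12 ≈ 0.0833.
Is 1/12 < 1? YES.
Since P[∪ A_i] ≤ 1/12 < 1, the complement has P[∩ A_i^c] ≥ 1 − 1/12 = 11/12 > 0, so some outcome avoids every A_i.

21·p = 1/12 ≈ 0.0833; existence CERTIFIED by the union bound.


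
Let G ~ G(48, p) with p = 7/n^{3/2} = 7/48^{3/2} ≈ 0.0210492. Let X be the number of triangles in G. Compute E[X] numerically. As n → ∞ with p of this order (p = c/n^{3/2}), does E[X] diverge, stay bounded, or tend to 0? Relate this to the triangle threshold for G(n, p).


Number of potential triangles: C(48, 3) = 17296.
Each occurs with probability p³ ≈ (0.0210492)³ ≈ 9.32628219e-06.
By linearity: E[X] = C(48, 3)·p³ ≈ 17296 · 9.32628219e-06 ≈ 0.161307.
Since α = 3/2 > 1, p = c/n^{3/2} = o(1/n) is below the triangle threshold p ~ 1/n. Asymptotically E[X] ~ (c³/6)·n^{3(1−α)} = (7³/6)·n^{-1.5} → 0, so by Markov's inequality G has no triangles w.h.p.

E[X] ≈ 0.161307; in regime p = Θ(1/n^{3/2}) E[X] tends to 0 (below the triangle threshold p ~ 1/n).


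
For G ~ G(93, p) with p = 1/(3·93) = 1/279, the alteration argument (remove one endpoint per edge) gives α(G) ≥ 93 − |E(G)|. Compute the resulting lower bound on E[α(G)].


E[|E(G)|] = C(93, 2)·p = 4278 · (1/279) = 46/3.
E[α(G)] ≥ n − E[|E(G)|] = 93 − 46/3 = 233/3.
Numerically: ≈ 77.66667.
(This is only a lower bound; the true E[α(G)] may be larger.)

E[α(G)] ≥ 233/3 ≈ 77.66667.


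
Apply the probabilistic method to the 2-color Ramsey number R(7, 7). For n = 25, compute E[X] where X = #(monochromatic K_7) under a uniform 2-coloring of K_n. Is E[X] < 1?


E[X] = C(25, 7) · 2^{1 − 21} = 480700 · 2^{−20} = 480700/1048576.
As a reduced fraction: E[X] = 120175/262144 ≈ 0.45843.
Is E[X] < 1? YES.
Since E[X] < 1, there exists a 2-coloring of K_{25} with no monochromatic K_7; hence R(7, 7) > 25.

E[X] = 120175/262144 ≈ 0.45843; E[X] < 1, so R(7, 7) > 25.


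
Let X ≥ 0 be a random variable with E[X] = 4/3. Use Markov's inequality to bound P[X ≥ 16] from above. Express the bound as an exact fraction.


μ = E[X] = 4/3, a = 16.
Markov: P[X ≥ 16] ≤ μ/a = (4/3)/16 = 1/12.
Numerically: ≈ 0.08333.
(Since a = 16 > μ = 1.33333, the bound 1/12 is < 1 and informative.)

P[X ≥ 16] ≤ 1/12 ≈ 0.08333.


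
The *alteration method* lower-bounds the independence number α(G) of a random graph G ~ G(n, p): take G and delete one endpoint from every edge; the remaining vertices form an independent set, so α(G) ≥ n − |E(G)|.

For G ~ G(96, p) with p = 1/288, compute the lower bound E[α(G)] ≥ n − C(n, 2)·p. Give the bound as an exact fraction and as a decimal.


E[|E(G)|] = C(96, 2)·p = 4560 · (1/288) = 95/6.
E[α(G)] ≥ n − E[|E(G)|] = 96 − 95/6 = 481/6.
Numerically: ≈ 80.16667.
(This is only a lower bound; the true E[α(G)] may be larger.)

E[α(G)] ≥ 481/6 ≈ 80.16667.


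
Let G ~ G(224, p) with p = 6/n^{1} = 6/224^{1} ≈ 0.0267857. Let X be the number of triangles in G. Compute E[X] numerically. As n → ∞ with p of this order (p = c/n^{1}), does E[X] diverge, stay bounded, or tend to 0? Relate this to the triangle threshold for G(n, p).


Number of potential triangles: C(224, 3) = 1848224.
Each occurs with probability p³ ≈ (0.0267857)³ ≈ 1.92180667e-05.
By linearity: E[X] = C(224, 3)·p³ ≈ 1848224 · 1.92180667e-05 ≈ 35.519292.
Here α = 1, so p = 6/n is exactly at the triangle threshold p ~ 1/n. Asymptotically E[X] → c³/6 = 6³/6 = 36 ≈ 36.000000, a bounded constant. In this regime the triangle count is asymptotically Poisson(c³/6).

E[X] ≈ 35.519292; in regime p = Θ(1/n^{1}) E[X] stays bounded (at the triangle threshold p ~ 1/n).


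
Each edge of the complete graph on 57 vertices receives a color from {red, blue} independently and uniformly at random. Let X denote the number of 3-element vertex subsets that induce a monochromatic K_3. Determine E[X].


Let X = Σ_S X_S over the C(57, 3) = 29260 subsets S of size 3, where X_S = 1 if the K_3 on S is monochromatic.
For a fixed S, the K_3 on S has C(3, 2) = 3 edges. P[all 3 edges red] = (1/2)^3, and likewise for blue, so P[monochromatic] = 2·(1/2)^3 = 2^{1 − 3} = 1/4.
By linearity of expectation: E[X] = C(57, 3) · 2^{1 − 3} = 29260 · 1/4 = 7315.
Numerically: E[X] ≈ 7315.00000.

E[X] = C(57,3)·2^(1−C(3,2)) = 7315 ≈ 7315.00000.


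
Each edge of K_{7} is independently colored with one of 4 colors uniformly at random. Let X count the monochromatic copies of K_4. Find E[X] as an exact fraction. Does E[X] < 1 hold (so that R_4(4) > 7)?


E[X] = C(7, 4) · 4^{1 − 6} = 35 · 4^{−5} = 35/1024.
As a reduced fraction: E[X] = 35/1024 ≈ 0.034.
Is E[X] < 1? YES.
Since E[X] < 1, there exists a 4-coloring of K_{7} with no monochromatic K_4; hence R_4(4) > 7.

E[X] = 35/1024 ≈ 0.034; E[X] < 1, so R_4(4) > 7.


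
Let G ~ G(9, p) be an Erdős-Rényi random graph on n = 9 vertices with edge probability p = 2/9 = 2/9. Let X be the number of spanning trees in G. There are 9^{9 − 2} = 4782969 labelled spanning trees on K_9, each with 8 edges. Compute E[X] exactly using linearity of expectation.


K_9 has 9^{9 − 2} = 4782969 labelled spanning trees.
For each such spanning tree H, let X_H = 1 if all 8 edges of H are present in G. Then P[X_H = 1] = p^{8} = (2/9)^{8} = 256/43046721.
Summing the indicators: E[X] = Σ_H E[X_H] = 4782969 · p^{8} = 4782969 · 256/43046721 = 256/9.
Numerically: E[X] ≈ 28.4.

E[X] = 4782969 · (2/9)^{8} = 256/9 ≈ 28.4.


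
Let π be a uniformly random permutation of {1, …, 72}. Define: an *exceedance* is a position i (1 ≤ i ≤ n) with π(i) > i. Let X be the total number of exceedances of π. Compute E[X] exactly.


Write X = Σ_{i=1}^{72} X_i, where X_i = 1_{π(i) > i}.
For each fixed i, π(i) is uniform over {1, …, 72} (marginal of a uniform permutation), so P[π(i) > i] = (n − i)/n. Summing: Σ_{i=1}^{72} (n − i)/n = (0 + 1 + … + 71)/72 = 72(72 − 1)/(2·72) = (72 − 1)/2.
Hence E[X] = Σ_{i=1}^{72} (72 − i)/72 = 71/2 ≈ 35.5000.

E[X] = 71/2 = 35.5000.


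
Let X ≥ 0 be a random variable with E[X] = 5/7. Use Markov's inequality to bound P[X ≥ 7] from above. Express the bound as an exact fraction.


μ = E[X] = 5/7, a = 7.
Markov: P[X ≥ 7] ≤ μ/a = (5/7)/7 = 5/49.
Numerically: ≈ 0.1020.
(Since a = 7 > μ = 0.7143, the bound 5/49 is < 1 and informative.)

P[X ≥ 7] ≤ 5/49 ≈ 0.1020.


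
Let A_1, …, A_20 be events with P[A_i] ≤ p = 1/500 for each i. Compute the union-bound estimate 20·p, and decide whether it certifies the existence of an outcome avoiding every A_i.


Union bound: P[∪_{i=1}^{20} A_i] ≤ Σ_i P[A_i] ≤ 20·p = 20·(1/500) = 1/25.
Numerically: 1/25 ≈ 0.0400.
Is 1/25 < 1? YES.
Since P[∪ A_i] ≤ 1/25 < 1, the complement has P[∩ A_i^c] ≥ 1 − 1/25 = 24/25 > 0, so some outcome avoids every A_i.

20·p = 1/25 ≈ 0.0400; existence CERTIFIED by the union bound.


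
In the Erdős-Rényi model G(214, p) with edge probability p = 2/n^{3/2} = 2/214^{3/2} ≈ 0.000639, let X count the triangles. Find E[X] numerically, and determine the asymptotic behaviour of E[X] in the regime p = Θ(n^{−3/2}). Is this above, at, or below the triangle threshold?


Number of potential triangles: C(214, 3) = 1610564.
Each occurs with probability p³ ≈ (0.000639)³ ≈ 2.60752e-10.
By linearity: E[X] = C(214, 3)·p³ ≈ 1610564 · 2.60752e-10 ≈ 0.000.
Since α = 3/2 > 1, p = c/n^{3/2} = o(1/n) is below the triangle threshold p ~ 1/n. Asymptotically E[X] ~ (c³/6)·n^{3(1−α)} = (2³/6)·n^{-1.5} → 0, so by Markov's inequality G has no triangles w.h.p.

E[X] ≈ 0.000; in regime p = Θ(1/n^{3/2}) E[X] tends to 0 (below the triangle threshold p ~ 1/n).


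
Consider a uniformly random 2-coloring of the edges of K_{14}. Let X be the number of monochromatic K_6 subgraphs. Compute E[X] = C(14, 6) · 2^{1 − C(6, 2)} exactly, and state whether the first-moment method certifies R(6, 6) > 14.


E[X] = C(14, 6) · 2^{1 − 15} = 3003 · 2^{−14} = 3003/16384.
As a reduced fraction: E[X] = 3003/16384 ≈ 0.1832886.
Is E[X] < 1? YES.
Since E[X] < 1, there exists a 2-coloring of K_{14} with no monochromatic K_6; hence R(6, 6) > 14.

E[X] = 3003/16384 ≈ 0.1832886; E[X] < 1, so R(6, 6) > 14.


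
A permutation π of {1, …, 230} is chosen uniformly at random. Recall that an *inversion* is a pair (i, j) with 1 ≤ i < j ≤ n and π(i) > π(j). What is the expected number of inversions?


Write X = Σ X_I over the C(230, 2) = 26335 pairs i < j, with X_I the indicator of one inversion.
There are 26335 indicators.
For each fixed pair i < j, the values π(i) and π(j) are two distinct elements of {1, …, 230} in uniformly random order; by symmetry P[π(i) > π(j)] = 1/2.
By linearity: E[X] = 26335 · (1/2) = C(230, 2) · (1/2) = 26335/2 = 26335/2 ≈ 13167.5000.

E[X] = 26335/2 = 13167.5000.


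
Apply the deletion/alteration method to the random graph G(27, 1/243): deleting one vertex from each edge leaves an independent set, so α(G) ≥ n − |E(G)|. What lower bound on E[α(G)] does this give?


E[|E(G)|] = C(27, 2)·p = 351 · (1/243) = 13/9.
E[α(G)] ≥ n − E[|E(G)|] = 27 − 13/9 = 230/9.
Numerically: ≈ 25.5556.
(This is only a lower bound; the true E[α(G)] may be larger.)

E[α(G)] ≥ 230/9 ≈ 25.5556.


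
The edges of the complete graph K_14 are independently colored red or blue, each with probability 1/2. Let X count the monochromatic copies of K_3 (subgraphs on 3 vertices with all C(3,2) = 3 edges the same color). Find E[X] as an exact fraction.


Let X = Σ_S X_S over the C(14, 3) = 364 subsets S of size 3, where X_S = 1 if the K_3 on S is monochromatic.
For a fixed S, the K_3 on S has C(3, 2) = 3 edges. P[all 3 edges red] = (1/2)^3, and likewise for blue, so P[monochromatic] = 2·(1/2)^3 = 2^{1 − 3} = 1/4.
Summing: E[X] = C(14, 3) · 2^{1 − 3} = 364 · 1/4 = 91.
Numerically: E[X] ≈ 91.000.

E[X] = C(14,3)·2^(1−C(3,2)) = 91 ≈ 91.000.


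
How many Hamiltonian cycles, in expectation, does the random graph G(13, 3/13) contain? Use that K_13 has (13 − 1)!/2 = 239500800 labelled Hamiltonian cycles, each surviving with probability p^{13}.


K_13 has (13 − 1)!/2 = 239500800 labelled Hamiltonian cycles.
For each such Hamiltonian cycle H, let X_H = 1 if all 13 edges of H are present in G. Then P[X_H = 1] = p^{13} = (3/13)^{13} = 1594323/302875106592253.
Summing the indicators: E[X] = Σ_H E[X_H] = 239500800 · p^{13} = 239500800 · 1594323/302875106592253 = 381841633958400/302875106592253.
Numerically: E[X] ≈ 1.261.

E[X] = 239500800 · (3/13)^{13} = 381841633958400/302875106592253 ≈ 1.261.


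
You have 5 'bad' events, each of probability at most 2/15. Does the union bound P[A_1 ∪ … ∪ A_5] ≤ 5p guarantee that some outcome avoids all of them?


Union bound: P[∪_{i=1}^{5} A_i] ≤ Σ_i P[A_i] ≤ 5·p = 5·(2/15) = 2/3.
Numerically: 2/3 ≈ 0.66667.
Is 2/3 < 1? YES.
Since P[∪ A_i] ≤ 2/3 < 1, the complement has P[∩ A_i^c] ≥ 1 − 2/3 = 1/3 > 0, so some outcome avoids every A_i.

5·p = 2/3 ≈ 0.66667; existence CERTIFIED by the union bound.


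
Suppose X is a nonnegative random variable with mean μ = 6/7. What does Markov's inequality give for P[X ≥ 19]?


μ = E[X] = 6/7, a = 19.
Markov: P[X ≥ 19] ≤ μ/a = (6/7)/19 = 6/133.
Numerically: ≈ 0.045113.
(Since a = 19 > μ = 0.857143, the bound 6/133 is < 1 and informative.)

P[X ≥ 19] ≤ 6/133 ≈ 0.045113.


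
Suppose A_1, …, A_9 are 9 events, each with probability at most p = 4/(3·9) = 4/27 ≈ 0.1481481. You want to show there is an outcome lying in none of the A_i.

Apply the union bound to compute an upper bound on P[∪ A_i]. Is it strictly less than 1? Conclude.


Union bound: P[∪_{i=1}^{9} A_i] ≤ Σ_i P[A_i] ≤ 9·p = 9·(4/27) = 4/3.
Numerically: 4/3 ≈ 1.3333333.
Is 4/3 < 1? NO.
Since the bound 4/3 is ≥ 1, the union bound is uninformative here; it does NOT by itself certify existence.

9·p = 4/3 ≈ 1.3333333; existence NOT certified by the union bound.


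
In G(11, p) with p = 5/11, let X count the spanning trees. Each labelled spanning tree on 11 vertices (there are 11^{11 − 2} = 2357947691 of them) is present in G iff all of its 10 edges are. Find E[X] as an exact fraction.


K_11 has 11^{11 − 2} = 2357947691 labelled spanning trees.
For each such spanning tree H, let X_H = 1 if all 10 edges of H are present in G. Then P[X_H = 1] = p^{10} = (5/11)^{10} = 9765625/25937424601.
By linearity: E[X] = Σ_H E[X_H] = 2357947691 · p^{10} = 2357947691 · 9765625/25937424601 = 9765625/11.
Numerically: E[X] ≈ 8.88e+05.

E[X] = 2357947691 · (5/11)^{10} = 9765625/11 ≈ 8.88e+05.


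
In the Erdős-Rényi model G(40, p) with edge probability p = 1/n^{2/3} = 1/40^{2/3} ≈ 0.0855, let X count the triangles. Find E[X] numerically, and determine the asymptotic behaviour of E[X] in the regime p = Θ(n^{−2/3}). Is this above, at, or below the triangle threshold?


Number of potential triangles: C(40, 3) = 9880.
Each occurs with probability p³ ≈ (0.0855)³ ≈ 6.25000e-04.
By linearity: E[X] = C(40, 3)·p³ ≈ 9880 · 6.25000e-04 ≈ 6.175.
Since α = 2/3 < 1, p = c/n^{2/3} ≫ 1/n is above the triangle threshold p ~ 1/n. Asymptotically E[X] ~ (c³/6)·n^{3(1−α)} = (1³/6)·n^{1} → ∞; triangles are abundant w.h.p.

E[X] ≈ 6.175; in regime p = Θ(1/n^{2/3}) E[X] diverges (above the triangle threshold p ~ 1/n).


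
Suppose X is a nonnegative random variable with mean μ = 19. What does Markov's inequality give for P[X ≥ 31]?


μ = E[X] = 19, a = 31.
Markov: P[X ≥ 31] ≤ μ/a = (19)/31 = 19/31.
Numerically: ≈ 0.612903.
(Since a = 31 > μ = 19.000000, the bound 19/31 is < 1 and informative.)

P[X ≥ 31] ≤ 19/31 ≈ 0.612903.


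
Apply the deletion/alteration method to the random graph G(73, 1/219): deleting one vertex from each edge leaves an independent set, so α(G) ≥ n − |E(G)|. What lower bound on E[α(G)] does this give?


E[|E(G)|] = C(73, 2)·p = 2628 · (1/219) = 12.
E[α(G)] ≥ n − E[|E(G)|] = 73 − 12 = 61.
Numerically: ≈ 61.0000.
(This is only a lower bound; the true E[α(G)] may be larger.)

E[α(G)] ≥ 61 ≈ 61.0000.


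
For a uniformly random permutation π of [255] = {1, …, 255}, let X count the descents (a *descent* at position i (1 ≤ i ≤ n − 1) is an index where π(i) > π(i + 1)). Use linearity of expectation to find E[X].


Write X = Σ X_I over i = 1, …, 254, with X_I the indicator of one descent.
There are 254 indicators.
For each fixed i, the pair (π(i), π(i+1)) is a uniformly random ordered pair of distinct values from {1, …, 255}; by symmetry P[π(i) > π(i+1)] = 1/2.
By linearity: E[X] = 254 · (1/2) = (255 − 1) · (1/2) = 127 ≈ 127.0000.

E[X] = 127 = 127.0000.


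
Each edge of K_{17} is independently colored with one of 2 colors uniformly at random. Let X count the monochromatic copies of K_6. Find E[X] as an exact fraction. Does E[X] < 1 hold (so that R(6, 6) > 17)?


E[X] = C(17, 6) · 2^{1 − 15} = 12376 · 2^{−14} = 12376/16384.
As a reduced fraction: E[X] = 1547/2048 ≈ 0.755.
Is E[X] < 1? YES.
Since E[X] < 1, there exists a 2-coloring of K_{17} with no monochromatic K_6; hence R(6, 6) > 17.

E[X] = 1547/2048 ≈ 0.755; E[X] < 1, so R(6, 6) > 17.


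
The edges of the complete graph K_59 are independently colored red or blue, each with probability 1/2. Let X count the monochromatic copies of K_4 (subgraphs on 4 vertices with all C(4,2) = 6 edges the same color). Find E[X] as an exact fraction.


Let X = Σ_S X_S over the C(59, 4) = 455126 subsets S of size 4, where X_S = 1 if the K_4 on S is monochromatic.
For a fixed S, the K_4 on S has C(4, 2) = 6 edges. P[all 6 edges red] = (1/2)^6, and likewise for blue, so P[monochromatic] = 2·(1/2)^6 = 2^{1 − 6} = 1/32.
By linearity of expectation: E[X] = C(59, 4) · 2^{1 − 6} = 455126 · 1/32 = 227563/16.
Numerically: E[X] ≈ 14222.68750.

E[X] = C(59,4)·2^(1−C(4,2)) = 227563/16 ≈ 14222.68750.


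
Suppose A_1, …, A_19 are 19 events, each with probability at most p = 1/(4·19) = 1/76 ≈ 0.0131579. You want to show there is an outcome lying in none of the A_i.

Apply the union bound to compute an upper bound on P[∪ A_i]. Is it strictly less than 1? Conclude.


Union bound: P[∪_{i=1}^{19} A_i] ≤ Σ_i P[A_i] ≤ 19·p = 19·(1/76) = 1/4.
Numerically: 1/4 ≈ 0.2500000.
Is 1/4 < 1? YES.
Since P[∪ A_i] ≤ 1/4 < 1, the complement has P[∩ A_i^c] ≥ 1 − 1/4 = 3/4 > 0, so some outcome avoids every A_i.

19·p = 1/4 ≈ 0.2500000; existence CERTIFIED by the union bound.


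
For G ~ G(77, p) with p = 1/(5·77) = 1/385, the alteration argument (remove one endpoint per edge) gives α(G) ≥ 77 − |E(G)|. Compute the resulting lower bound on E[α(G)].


E[|E(G)|] = C(77, 2)·p = 2926 · (1/385) = 38/5.
E[α(G)] ≥ n − E[|E(G)|] = 77 − 38/5 = 347/5.
Numerically: ≈ 69.400000.
(This is only a lower bound; the true E[α(G)] may be larger.)

E[α(G)] ≥ 347/5 ≈ 69.400000.


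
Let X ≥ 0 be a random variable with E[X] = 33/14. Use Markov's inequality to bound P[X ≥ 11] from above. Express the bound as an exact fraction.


μ = E[X] = 33/14, a = 11.
Markov: P[X ≥ 11] ≤ μ/a = (33/14)/11 = 3/14.
Numerically: ≈ 0.2143.
(Since a = 11 > μ = 2.3571, the bound 3/14 is < 1 and informative.)

P[X ≥ 11] ≤ 3/14 ≈ 0.2143.


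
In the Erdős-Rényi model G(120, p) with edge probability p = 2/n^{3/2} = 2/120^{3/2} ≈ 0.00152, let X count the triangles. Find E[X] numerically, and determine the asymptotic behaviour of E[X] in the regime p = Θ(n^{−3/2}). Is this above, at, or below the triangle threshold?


Number of potential triangles: C(120, 3) = 280840.
Each occurs with probability p³ ≈ (0.00152)³ ≈ 3.52188e-09.
By linearity: E[X] = C(120, 3)·p³ ≈ 280840 · 3.52188e-09 ≈ 0.001.
Since α = 3/2 > 1, p = c/n^{3/2} = o(1/n) is below the triangle threshold p ~ 1/n. Asymptotically E[X] ~ (c³/6)·n^{3(1−α)} = (2³/6)·n^{-1.5} → 0, so by Markov's inequality G has no triangles w.h.p.

E[X] ≈ 0.001; in regime p = Θ(1/n^{3/2}) E[X] tends to 0 (below the triangle threshold p ~ 1/n).


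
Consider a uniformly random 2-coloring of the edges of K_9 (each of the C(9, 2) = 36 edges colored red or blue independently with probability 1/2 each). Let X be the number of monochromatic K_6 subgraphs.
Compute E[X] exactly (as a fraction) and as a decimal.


Let X = Σ_S X_S over the C(9, 6) = 84 subsets S of size 6, where X_S = 1 if the K_6 on S is monochromatic.
For a fixed S, the K_6 on S has C(6, 2) = 15 edges. P[all 15 edges red] = (1/2)^15, and likewise for blue, so P[monochromatic] = 2·(1/2)^15 = 2^{1 − 15} = 1/16384.
Summing: E[X] = C(9, 6) · 2^{1 − 15} = 84 · 1/16384 = 21/4096.
Numerically: E[X] ≈ 0.005127.

E[X] = C(9,6)·2^(1−C(6,2)) = 21/4096 ≈ 0.005127.


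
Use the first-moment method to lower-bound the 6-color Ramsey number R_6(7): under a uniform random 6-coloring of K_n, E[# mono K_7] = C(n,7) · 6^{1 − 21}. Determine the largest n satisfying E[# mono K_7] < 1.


We need C(n, 7) · 6^{1 − 21} < 1, i.e. C(n, 7) < 6^{21 − 1} = 3656158440062976.
Check values of n near the boundary:
  n = 565: C(565, 7) = 3513212521235560; 3513212521235560 < 3656158440062976? YES
  n = 566: C(566, 7) = 3557206237959440; 3557206237959440 < 3656158440062976? YES
  n = 567: C(567, 7) = 3601671315933933; 3601671315933933 < 3656158440062976? YES
  n = 568: C(568, 7) = 3646611956239704; 3646611956239704 < 3656158440062976? YES
  n = 569: C(569, 7) = 3692032389858348; 3692032389858348 < 3656158440062976? NO
  n = 570: C(570, 7) = 3737936877831720; 3737936877831720 < 3656158440062976? NO
  n = 571: C(571, 7) = 3784329711421830; 3784329711421830 < 3656158440062976? NO
The largest n with C(n, 7) < 3656158440062976 is n = 568 (where E[X] = 16882462760369/16926659444736 ≈ 0.997389). Hence R_6(7) > 568, i.e. R_6(7) ≥ 569.

Largest n = 568; hence R_6(7) > 568.


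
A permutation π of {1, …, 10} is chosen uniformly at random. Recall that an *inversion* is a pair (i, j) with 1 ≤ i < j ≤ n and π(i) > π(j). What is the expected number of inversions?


Write X = Σ X_I over the C(10, 2) = 45 pairs i < j, with X_I the indicator of one inversion.
There are 45 indicators.
For each fixed pair i < j, the values π(i) and π(j) are two distinct elements of {1, …, 10} in uniformly random order; by symmetry P[π(i) > π(j)] = 1/2.
By linearity: E[X] = 45 · (1/2) = C(10, 2) · (1/2) = 45/2 = 45/2 ≈ 22.500.

E[X] = 45/2 = 22.500.


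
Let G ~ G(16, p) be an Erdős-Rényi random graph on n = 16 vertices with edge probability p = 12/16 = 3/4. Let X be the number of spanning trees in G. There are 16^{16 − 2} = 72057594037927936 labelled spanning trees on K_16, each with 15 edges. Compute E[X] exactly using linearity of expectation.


K_16 has 16^{16 − 2} = 72057594037927936 labelled spanning trees.
For each such spanning tree H, let X_H = 1 if all 15 edges of H are present in G. Then P[X_H = 1] = p^{15} = (3/4)^{15} = 14348907/1073741824.
By linearity of expectation: E[X] = Σ_H E[X_H] = 72057594037927936 · p^{15} = 72057594037927936 · 14348907/1073741824 = 962938848411648.
Numerically: E[X] ≈ 9.63e+14.

E[X] = 72057594037927936 · (3/4)^{15} = 962938848411648 ≈ 9.63e+14.


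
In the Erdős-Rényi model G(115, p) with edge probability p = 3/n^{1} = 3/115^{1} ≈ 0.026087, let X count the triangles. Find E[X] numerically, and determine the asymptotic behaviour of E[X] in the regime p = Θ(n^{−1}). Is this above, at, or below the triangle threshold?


Number of potential triangles: C(115, 3) = 246905.
Each occurs with probability p³ ≈ (0.026087)³ ≈ 1.7752938e-05.
By linearity: E[X] = C(115, 3)·p³ ≈ 246905 · 1.7752938e-05 ≈ 4.38329.
Here α = 1, so p = 3/n is exactly at the triangle threshold p ~ 1/n. Asymptotically E[X] → c³/6 = 3³/6 = 9/2 ≈ 4.50000, a bounded constant. In this regime the triangle count is asymptotically Poisson(c³/6).

E[X] ≈ 4.38329; in regime p = Θ(1/n^{1}) E[X] stays bounded (at the triangle threshold p ~ 1/n).


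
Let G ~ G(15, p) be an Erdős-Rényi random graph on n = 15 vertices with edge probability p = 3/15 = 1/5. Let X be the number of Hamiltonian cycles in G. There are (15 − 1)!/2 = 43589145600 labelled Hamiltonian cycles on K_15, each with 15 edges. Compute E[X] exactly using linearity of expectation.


K_15 has (15 − 1)!/2 = 43589145600 labelled Hamiltonian cycles.
For each such Hamiltonian cycle H, let X_H = 1 if all 15 edges of H are present in G. Then P[X_H = 1] = p^{15} = (1/5)^{15} = 1/30517578125.
By linearity: E[X] = Σ_H E[X_H] = 43589145600 · p^{15} = 43589145600 · 1/30517578125 = 1743565824/1220703125.
Numerically: E[X] ≈ 1.428.

E[X] = 43589145600 · (1/5)^{15} = 1743565824/1220703125 ≈ 1.428.


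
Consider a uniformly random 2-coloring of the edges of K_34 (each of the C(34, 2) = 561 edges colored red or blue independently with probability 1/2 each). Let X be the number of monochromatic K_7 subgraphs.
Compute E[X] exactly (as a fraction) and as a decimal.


Let X = Σ_S X_S over the C(34, 7) = 5379616 subsets S of size 7, where X_S = 1 if the K_7 on S is monochromatic.
For a fixed S, the K_7 on S has C(7, 2) = 21 edges. P[all 21 edges red] = (1/2)^21, and likewise for blue, so P[monochromatic] = 2·(1/2)^21 = 2^{1 − 21} = 1/1048576.
By linearity: E[X] = C(34, 7) · 2^{1 − 21} = 5379616 · 1/1048576 = 168113/32768.
Numerically: E[X] ≈ 5.13040.

E[X] = C(34,7)·2^(1−C(7,2)) = 168113/32768 ≈ 5.13040.


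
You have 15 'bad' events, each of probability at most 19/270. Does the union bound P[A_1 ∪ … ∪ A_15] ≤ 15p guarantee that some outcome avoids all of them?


Union bound: P[∪_{i=1}^{15} A_i] ≤ Σ_i P[A_i] ≤ 15·p = 15·(19/270) = 19/18.
Numerically: 19/18 ≈ 1.0556.
Is 19/18 < 1? NO.
Since the bound 19/18 is ≥ 1, the union bound is uninformative here; it does NOT by itself certify existence.

15·p = 19/18 ≈ 1.0556; existence NOT certified by the union bound.


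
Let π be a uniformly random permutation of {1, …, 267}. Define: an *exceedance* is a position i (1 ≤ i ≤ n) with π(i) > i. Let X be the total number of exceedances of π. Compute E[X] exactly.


Write X = Σ_{i=1}^{267} X_i, where X_i = 1_{π(i) > i}.
For each fixed i, π(i) is uniform over {1, …, 267} (marginal of a uniform permutation), so P[π(i) > i] = (n − i)/n. Summing: Σ_{i=1}^{267} (n − i)/n = (0 + 1 + … + 266)/267 = 267(267 − 1)/(2·267) = (267 − 1)/2.
Hence E[X] = Σ_{i=1}^{267} (267 − i)/267 = 133 ≈ 133.000.

E[X] = 133 = 133.000.


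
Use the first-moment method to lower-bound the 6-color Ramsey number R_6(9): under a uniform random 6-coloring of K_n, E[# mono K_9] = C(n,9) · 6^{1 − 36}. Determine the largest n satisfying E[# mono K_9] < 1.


We need C(n, 9) · 6^{1 − 36} < 1, i.e. C(n, 9) < 6^{36 − 1} = 1719070799748422591028658176.
Check values of n near the boundary:
  n = 4402: C(4402, 9) = 1696419745356657449393393700; 1696419745356657449393393700 < 1719070799748422591028658176? YES
  n = 4403: C(4403, 9) = 1699894433046281918452233150; 1699894433046281918452233150 < 1719070799748422591028658176? YES
  n = 4404: C(4404, 9) = 1703375445537161676647015880; 1703375445537161676647015880 < 1719070799748422591028658176? YES
  n = 4405: C(4405, 9) = 1706862792900636302463627150; 1706862792900636302463627150 < 1719070799748422591028658176? YES
  n = 4406: C(4406, 9) = 1710356485221788389505285700; 1710356485221788389505285700 < 1719070799748422591028658176? YES
  n = 4407: C(4407, 9) = 1713856532599459170657070050; 1713856532599459170657070050 < 1719070799748422591028658176? YES
  n = 4408: C(4408, 9) = 1717362945146264156457459600; 1717362945146264156457459600 < 1719070799748422591028658176? YES
  n = 4409: C(4409, 9) = 1720875732988608787686577131; 1720875732988608787686577131 < 1719070799748422591028658176? NO
The largest n with C(n, 9) < 1719070799748422591028658176 is n = 4408 (where E[X] = 35778394690547169926197075/35813974994758803979763712 ≈ 0.99901). Hence R_6(9) > 4408, i.e. R_6(9) ≥ 4409.

Largest n = 4408; hence R_6(9) > 4408.


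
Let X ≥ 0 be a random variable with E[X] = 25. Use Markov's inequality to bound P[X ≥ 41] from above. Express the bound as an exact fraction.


μ = E[X] = 25, a = 41.
Markov: P[X ≥ 41] ≤ μ/a = (25)/41 = 25/41.
Numerically: ≈ 0.610.
(Since a = 41 > μ = 25.000, the bound 25/41 is < 1 and informative.)

P[X ≥ 41] ≤ 25/41 ≈ 0.610.


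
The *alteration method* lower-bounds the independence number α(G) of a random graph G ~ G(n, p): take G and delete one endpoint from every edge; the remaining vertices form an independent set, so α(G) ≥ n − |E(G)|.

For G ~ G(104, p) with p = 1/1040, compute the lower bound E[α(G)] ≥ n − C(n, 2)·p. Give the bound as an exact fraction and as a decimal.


E[|E(G)|] = C(104, 2)·p = 5356 · (1/1040) = 103/20.
E[α(G)] ≥ n − E[|E(G)|] = 104 − 103/20 = 1977/20.
Numerically: ≈ 98.85000.
(This is only a lower bound; the true E[α(G)] may be larger.)

E[α(G)] ≥ 1977/20 ≈ 98.85000.


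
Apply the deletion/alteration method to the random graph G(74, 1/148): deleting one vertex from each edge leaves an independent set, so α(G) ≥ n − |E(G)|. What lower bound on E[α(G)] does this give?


E[|E(G)|] = C(74, 2)·p = 2701 · (1/148) = 73/4.
E[α(G)] ≥ n − E[|E(G)|] = 74 − 73/4 = 223/4.
Numerically: ≈ 55.7500.
(This is only a lower bound; the true E[α(G)] may be larger.)

E[α(G)] ≥ 223/4 ≈ 55.7500.


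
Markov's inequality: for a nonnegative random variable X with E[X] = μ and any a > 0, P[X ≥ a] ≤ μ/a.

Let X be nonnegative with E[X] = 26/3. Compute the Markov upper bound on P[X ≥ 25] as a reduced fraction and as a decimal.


μ = E[X] = 26/3, a = 25.
Markov: P[X ≥ 25] ≤ μ/a = (26/3)/25 = 26/75.
Numerically: ≈ 0.3467.
(Since a = 25 > μ = 8.6667, the bound 26/75 is < 1 and informative.)

P[X ≥ 25] ≤ 26/75 ≈ 0.3467.


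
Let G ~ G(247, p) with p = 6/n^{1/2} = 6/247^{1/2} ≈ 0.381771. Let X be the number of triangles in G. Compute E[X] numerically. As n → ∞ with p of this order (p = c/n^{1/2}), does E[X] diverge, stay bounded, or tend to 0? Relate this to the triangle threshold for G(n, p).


Number of potential triangles: C(247, 3) = 2481115.
Each occurs with probability p³ ≈ (0.381771)³ ≈ 5.56427161e-02.
By linearity: E[X] = C(247, 3)·p³ ≈ 2481115 · 5.56427161e-02 ≈ 138055.977592.
Since α = 1/2 < 1, p = c/n^{1/2} ≫ 1/n is above the triangle threshold p ~ 1/n. Asymptotically E[X] ~ (c³/6)·n^{3(1−α)} = (6³/6)·n^{1.5} → ∞; triangles are abundant w.h.p.

E[X] ≈ 138055.977592; in regime p = Θ(1/n^{1/2}) E[X] diverges (above the triangle threshold p ~ 1/n).


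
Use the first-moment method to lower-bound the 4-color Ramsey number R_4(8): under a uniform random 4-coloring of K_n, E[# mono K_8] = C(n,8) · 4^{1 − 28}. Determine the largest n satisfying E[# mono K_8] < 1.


We need C(n, 8) · 4^{1 − 28} < 1, i.e. C(n, 8) < 4^{28 − 1} = 18014398509481984.
Check values of n near the boundary:
  n = 405: C(405, 8) = 16745853821188050; 16745853821188050 < 18014398509481984? YES
  n = 406: C(406, 8) = 17082453897995850; 17082453897995850 < 18014398509481984? YES
  n = 407: C(407, 8) = 17424959239309050; 17424959239309050 < 18014398509481984? YES
  n = 408: C(408, 8) = 17773458424095231; 17773458424095231 < 18014398509481984? YES
  n = 409: C(409, 8) = 18128041135797879; 18128041135797879 < 18014398509481984? NO
  n = 410: C(410, 8) = 18488798173326195; 18488798173326195 < 18014398509481984? NO
The largest n with C(n, 8) < 18014398509481984 is n = 408 (where E[X] = 17773458424095231/18014398509481984 ≈ 0.9866251). Hence R_4(8) > 408, i.e. R_4(8) ≥ 409.

Largest n = 408; hence R_4(8) > 408.


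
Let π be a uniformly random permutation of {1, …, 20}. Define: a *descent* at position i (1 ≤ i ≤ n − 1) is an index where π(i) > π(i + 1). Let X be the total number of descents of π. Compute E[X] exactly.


Write X = Σ X_I over i = 1, …, 19, with X_I the indicator of one descent.
There are 19 indicators.
For each fixed i, the pair (π(i), π(i+1)) is a uniformly random ordered pair of distinct values from {1, …, 20}; by symmetry P[π(i) > π(i+1)] = 1/2.
By linearity: E[X] = 19 · (1/2) = (20 − 1) · (1/2) = 19/2 ≈ 9.500.

E[X] = 19/2 = 9.500.


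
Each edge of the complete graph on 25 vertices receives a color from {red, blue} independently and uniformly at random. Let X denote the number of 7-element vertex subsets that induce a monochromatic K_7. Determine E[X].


Let X = Σ_S X_S over the C(25, 7) = 480700 subsets S of size 7, where X_S = 1 if the K_7 on S is monochromatic.
For a fixed S, the K_7 on S has C(7, 2) = 21 edges. P[all 21 edges red] = (1/2)^21, and likewise for blue, so P[monochromatic] = 2·(1/2)^21 = 2^{1 − 21} = 1/1048576.
Summing: E[X] = C(25, 7) · 2^{1 − 21} = 480700 · 1/1048576 = 120175/262144.
Numerically: E[X] ≈ 0.458431.

E[X] = C(25,7)·2^(1−C(7,2)) = 120175/262144 ≈ 0.458431.


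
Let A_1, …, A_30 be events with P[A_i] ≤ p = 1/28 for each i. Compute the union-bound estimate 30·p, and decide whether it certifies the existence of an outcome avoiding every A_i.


Union bound: P[∪_{i=1}^{30} A_i] ≤ Σ_i P[A_i] ≤ 30·p = 30·(1/28) = 15/14.
Numerically: 15/14 ≈ 1.0714.
Is 15/14 < 1? NO.
Since the bound 15/14 is ≥ 1, the union bound is uninformative here; it does NOT by itself certify existence.

30·p = 15/14 ≈ 1.0714; existence NOT certified by the union bound.


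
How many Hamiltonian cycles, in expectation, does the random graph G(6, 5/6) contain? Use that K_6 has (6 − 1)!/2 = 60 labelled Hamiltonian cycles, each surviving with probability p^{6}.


K_6 has (6 − 1)!/2 = 60 labelled Hamiltonian cycles.
For each such Hamiltonian cycle H, let X_H = 1 if all 6 edges of H are present in G. Then P[X_H = 1] = p^{6} = (5/6)^{6} = 15625/46656.
By linearity: E[X] = Σ_H E[X_H] = 60 · p^{6} = 60 · 15625/46656 = 78125/3888.
Numerically: E[X] ≈ 20.094.

E[X] = 60 · (5/6)^{6} = 78125/3888 ≈ 20.094.


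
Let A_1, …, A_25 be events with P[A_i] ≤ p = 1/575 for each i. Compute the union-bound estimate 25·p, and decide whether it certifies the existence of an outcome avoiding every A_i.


Union bound: P[∪_{i=1}^{25} A_i] ≤ Σ_i P[A_i] ≤ 25·p = 25·(1/575) = 1/23.
Numerically: 1/23 ≈ 0.0434783.
Is 1/23 < 1? YES.
Since P[∪ A_i] ≤ 1/23 < 1, the complement has P[∩ A_i^c] ≥ 1 − 1/23 = 22/23 > 0, so some outcome avoids every A_i.

25·p = 1/23 ≈ 0.0434783; existence CERTIFIED by the union bound.


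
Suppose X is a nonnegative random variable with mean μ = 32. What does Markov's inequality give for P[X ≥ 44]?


μ = E[X] = 32, a = 44.
Markov: P[X ≥ 44] ≤ μ/a = (32)/44 = 8/11.
Numerically: ≈ 0.727273.
(Since a = 44 > μ = 32.000000, the bound 8/11 is < 1 and informative.)

P[X ≥ 44] ≤ 8/11 ≈ 0.727273.


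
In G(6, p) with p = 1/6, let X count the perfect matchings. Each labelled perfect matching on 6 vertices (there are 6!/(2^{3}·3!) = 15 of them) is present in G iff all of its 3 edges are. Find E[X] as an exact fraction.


K_6 has 6!/(2^{3}·3!) = 15 labelled perfect matchings.
For each such perfect matching H, let X_H = 1 if all 3 edges of H are present in G. Then P[X_H = 1] = p^{3} = (1/6)^{3} = 1/216.
Summing the indicators: E[X] = Σ_H E[X_H] = 15 · p^{3} = 15 · 1/216 = 5/72.
Numerically: E[X] ≈ 0.0694.

E[X] = 15 · (1/6)^{3} = 5/72 ≈ 0.0694.


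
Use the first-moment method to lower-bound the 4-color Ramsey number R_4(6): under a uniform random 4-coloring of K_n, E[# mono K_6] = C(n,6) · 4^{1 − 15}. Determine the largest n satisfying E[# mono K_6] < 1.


We need C(n, 6) · 4^{1 − 15} < 1, i.e. C(n, 6) < 4^{15 − 1} = 268435456.
Check values of n near the boundary:
  n = 74: C(74, 6) = 185250786; 185250786 < 268435456? YES
  n = 75: C(75, 6) = 201359550; 201359550 < 268435456? YES
  n = 76: C(76, 6) = 218618940; 218618940 < 268435456? YES
  n = 77: C(77, 6) = 237093780; 237093780 < 268435456? YES
  n = 78: C(78, 6) = 256851595; 256851595 < 268435456? YES
  n = 79: C(79, 6) = 277962685; 277962685 < 268435456? NO
The largest n with C(n, 6) < 268435456 is n = 78 (where E[X] = 256851595/268435456 ≈ 0.9568). Hence R_4(6) > 78, i.e. R_4(6) ≥ 79.

Largest n = 78; hence R_4(6) > 78.


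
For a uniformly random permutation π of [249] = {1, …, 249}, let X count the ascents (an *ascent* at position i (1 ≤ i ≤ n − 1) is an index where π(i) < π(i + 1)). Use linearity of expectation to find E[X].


Write X = Σ X_I over i = 1, …, 248, with X_I the indicator of one ascent.
There are 248 indicators.
For each fixed i, the pair (π(i), π(i+1)) is a uniformly random ordered pair of distinct values from {1, …, 249}; by symmetry P[π(i) < π(i+1)] = 1/2.
By linearity: E[X] = 248 · (1/2) = (249 − 1) · (1/2) = 124 ≈ 124.00000.

E[X] = 124 = 124.00000.


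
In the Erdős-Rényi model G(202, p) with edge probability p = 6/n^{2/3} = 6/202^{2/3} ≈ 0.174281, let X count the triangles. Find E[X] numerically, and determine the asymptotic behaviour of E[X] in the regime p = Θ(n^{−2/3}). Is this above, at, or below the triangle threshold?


Number of potential triangles: C(202, 3) = 1353400.
Each occurs with probability p³ ≈ (0.174281)³ ≈ 5.29359867e-03.
By linearity: E[X] = C(202, 3)·p³ ≈ 1353400 · 5.29359867e-03 ≈ 7164.356436.
Since α = 2/3 < 1, p = c/n^{2/3} ≫ 1/n is above the triangle threshold p ~ 1/n. Asymptotically E[X] ~ (c³/6)·n^{3(1−α)} = (6³/6)·n^{1} → ∞; triangles are abundant w.h.p.

E[X] ≈ 7164.356436; in regime p = Θ(1/n^{2/3}) E[X] diverges (above the triangle threshold p ~ 1/n).


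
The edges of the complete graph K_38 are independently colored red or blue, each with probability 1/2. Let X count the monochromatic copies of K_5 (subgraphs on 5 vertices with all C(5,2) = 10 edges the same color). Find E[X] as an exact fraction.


Let X = Σ_S X_S over the C(38, 5) = 501942 subsets S of size 5, where X_S = 1 if the K_5 on S is monochromatic.
For a fixed S, the K_5 on S has C(5, 2) = 10 edges. P[all 10 edges red] = (1/2)^10, and likewise for blue, so P[monochromatic] = 2·(1/2)^10 = 2^{1 − 10} = 1/512.
By linearity of expectation: E[X] = C(38, 5) · 2^{1 − 10} = 501942 · 1/512 = 250971/256.
Numerically: E[X] ≈ 980.355.

E[X] = C(38,5)·2^(1−C(5,2)) = 250971/256 ≈ 980.355.


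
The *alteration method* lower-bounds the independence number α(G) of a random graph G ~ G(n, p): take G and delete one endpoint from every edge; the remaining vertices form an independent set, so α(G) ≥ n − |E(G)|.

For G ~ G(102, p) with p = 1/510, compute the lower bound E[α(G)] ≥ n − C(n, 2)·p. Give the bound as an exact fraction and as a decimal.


E[|E(G)|] = C(102, 2)·p = 5151 · (1/510) = 101/10.
E[α(G)] ≥ n − E[|E(G)|] = 102 − 101/10 = 919/10.
Numerically: ≈ 91.900.
(This is only a lower bound; the true E[α(G)] may be larger.)

E[α(G)] ≥ 919/10 ≈ 91.900.


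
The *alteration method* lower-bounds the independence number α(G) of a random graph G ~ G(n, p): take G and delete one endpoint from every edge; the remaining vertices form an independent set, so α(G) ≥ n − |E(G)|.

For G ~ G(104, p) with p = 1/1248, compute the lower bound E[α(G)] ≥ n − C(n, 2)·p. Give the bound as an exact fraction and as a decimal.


E[|E(G)|] = C(104, 2)·p = 5356 · (1/1248) = 103/24.
E[α(G)] ≥ n − E[|E(G)|] = 104 − 103/24 = 2393/24.
Numerically: ≈ 99.708.
(This is only a lower bound; the true E[α(G)] may be larger.)

E[α(G)] ≥ 2393/24 ≈ 99.708.


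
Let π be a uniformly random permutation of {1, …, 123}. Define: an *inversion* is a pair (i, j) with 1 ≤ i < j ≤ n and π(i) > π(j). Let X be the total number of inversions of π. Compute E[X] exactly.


Write X = Σ X_I over the C(123, 2) = 7503 pairs i < j, with X_I the indicator of one inversion.
There are 7503 indicators.
For each fixed pair i < j, the values π(i) and π(j) are two distinct elements of {1, …, 123} in uniformly random order; by symmetry P[π(i) > π(j)] = 1/2.
By linearity: E[X] = 7503 · (1/2) = C(123, 2) · (1/2) = 7503/2 = 7503/2 ≈ 3751.500.

E[X] = 7503/2 = 3751.500.
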